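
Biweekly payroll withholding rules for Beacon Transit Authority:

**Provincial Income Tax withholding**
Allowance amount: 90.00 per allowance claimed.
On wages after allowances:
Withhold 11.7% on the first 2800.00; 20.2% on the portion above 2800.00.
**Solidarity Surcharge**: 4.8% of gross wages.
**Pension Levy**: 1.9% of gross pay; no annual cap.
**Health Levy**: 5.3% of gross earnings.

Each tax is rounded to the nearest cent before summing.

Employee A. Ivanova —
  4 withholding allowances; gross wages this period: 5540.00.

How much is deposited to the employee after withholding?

4066.84

Provincial Income Tax: taxable = 5540.00 − 4×90.00 = 5180.00
  327.60 + 20.2% × (5180.00 − 2800.00) = 327.60 + 20.2% × 2380.00 = 808.36
Solidarity Surcharge: 4.8% × 5540.00 = 265.92
Pension Levy: 1.9% × 5540.00 = 105.26
Health Levy: 5.3% × 5540.00 = 293.62
Total withheld: 808.36 + 265.92 + 105.26 + 293.62 = 1473.16
Net pay: 5540.00 − 1473.16 = 4066.84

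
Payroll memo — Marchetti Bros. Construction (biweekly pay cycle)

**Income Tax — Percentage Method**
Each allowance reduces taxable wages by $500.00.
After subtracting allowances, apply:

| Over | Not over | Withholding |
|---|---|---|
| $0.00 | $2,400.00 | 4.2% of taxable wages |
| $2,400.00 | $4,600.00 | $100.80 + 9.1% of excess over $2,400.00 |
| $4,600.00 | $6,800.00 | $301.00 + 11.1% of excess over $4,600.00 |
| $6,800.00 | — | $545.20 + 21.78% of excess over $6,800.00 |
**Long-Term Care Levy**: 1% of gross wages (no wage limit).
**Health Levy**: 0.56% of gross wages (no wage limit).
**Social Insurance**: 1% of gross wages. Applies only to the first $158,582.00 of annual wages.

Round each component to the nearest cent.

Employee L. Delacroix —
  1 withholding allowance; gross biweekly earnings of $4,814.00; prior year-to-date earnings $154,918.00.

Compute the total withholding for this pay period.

$386.71

Income Tax: taxable = $4,814.00 − 1×$500.00 = $4,314.00
  $100.80 + 9.1% × ($4,314.00 − $2,400.00) = $100.80 + 9.1% × $1,914.00 = $274.97
Long-Term Care Levy: 1% × $4,814.00 = $48.14
Health Levy: 0.56% × $4,814.00 = $26.96
Social Insurance: cap $158,582.00 − YTD $154,918.00 = $3,664.00 subject; 1% × $3,664.00 = $36.64
Total: $274.97 + $48.14 + $26.96 + $36.64 = $386.71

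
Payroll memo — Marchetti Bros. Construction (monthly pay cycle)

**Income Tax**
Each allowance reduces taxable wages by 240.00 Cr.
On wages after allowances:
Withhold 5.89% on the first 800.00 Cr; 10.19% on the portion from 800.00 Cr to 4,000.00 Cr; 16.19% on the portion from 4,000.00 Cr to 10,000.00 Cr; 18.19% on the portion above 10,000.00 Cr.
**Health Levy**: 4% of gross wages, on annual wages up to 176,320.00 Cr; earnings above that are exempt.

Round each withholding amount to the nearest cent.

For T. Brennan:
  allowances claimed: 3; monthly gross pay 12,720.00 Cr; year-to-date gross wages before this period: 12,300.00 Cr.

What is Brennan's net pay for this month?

Income Tax: taxable = 12,720.00 Cr − 3×240.00 Cr = 12,000.00 Cr
  1,344.60 Cr + 18.19% × (12,000.00 Cr − 10,000.00 Cr) = 1,344.60 Cr + 18.19% × 2,000.00 Cr = 1,708.40 Cr
Health Levy: 4% × 12,720.00 Cr = 508.80 Cr
Total withheld: 1,708.40 Cr + 508.80 Cr = 2,217.20 Cr
Net pay: 12,720.00 Cr − 2,217.20 Cr = 10,502.80 Cr

10,502.80 Cr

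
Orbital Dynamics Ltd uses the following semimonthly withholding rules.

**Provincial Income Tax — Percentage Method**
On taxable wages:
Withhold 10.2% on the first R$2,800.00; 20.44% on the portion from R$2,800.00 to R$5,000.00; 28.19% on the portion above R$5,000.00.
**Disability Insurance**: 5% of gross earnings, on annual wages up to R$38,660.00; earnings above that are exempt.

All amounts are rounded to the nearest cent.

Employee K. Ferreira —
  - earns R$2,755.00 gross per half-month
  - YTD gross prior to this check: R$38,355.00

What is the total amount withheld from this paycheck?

Provincial Income Tax: taxable = R$2,755.00
  10.2% × R$2,755.00 = R$281.01
Disability Insurance: cap R$38,660.00 − YTD R$38,355.00 = R$305.00 subject; 5% × R$305.00 = R$15.25
Total: R$281.01 + R$15.25 = R$296.26

R$296.26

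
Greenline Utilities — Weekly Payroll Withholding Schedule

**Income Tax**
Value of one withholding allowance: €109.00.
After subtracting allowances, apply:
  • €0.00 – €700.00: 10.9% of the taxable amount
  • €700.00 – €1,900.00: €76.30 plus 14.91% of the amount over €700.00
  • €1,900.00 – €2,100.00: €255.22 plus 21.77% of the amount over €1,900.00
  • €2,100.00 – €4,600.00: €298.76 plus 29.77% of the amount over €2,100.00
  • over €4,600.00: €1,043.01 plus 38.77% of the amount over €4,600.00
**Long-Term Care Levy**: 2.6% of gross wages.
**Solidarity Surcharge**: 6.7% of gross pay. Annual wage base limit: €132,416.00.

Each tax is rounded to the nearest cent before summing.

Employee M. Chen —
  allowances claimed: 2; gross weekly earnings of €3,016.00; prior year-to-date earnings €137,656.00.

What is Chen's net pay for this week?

€2,431.03

Income Tax: taxable = €3,016.00 − 2×€109.00 = €2,798.00
  €298.76 + 29.77% × (€2,798.00 − €2,100.00) = €298.76 + 29.77% × €698.00 = €506.55
Long-Term Care Levy: 2.6% × €3,016.00 = €78.42
Solidarity Surcharge: YTD €137,656.00 ≥ cap €132,416.00 → €0.00
Total withheld: €506.55 + €78.42 + €0.00 = €584.97
Net pay: €3,016.00 − €584.97 = €2,431.03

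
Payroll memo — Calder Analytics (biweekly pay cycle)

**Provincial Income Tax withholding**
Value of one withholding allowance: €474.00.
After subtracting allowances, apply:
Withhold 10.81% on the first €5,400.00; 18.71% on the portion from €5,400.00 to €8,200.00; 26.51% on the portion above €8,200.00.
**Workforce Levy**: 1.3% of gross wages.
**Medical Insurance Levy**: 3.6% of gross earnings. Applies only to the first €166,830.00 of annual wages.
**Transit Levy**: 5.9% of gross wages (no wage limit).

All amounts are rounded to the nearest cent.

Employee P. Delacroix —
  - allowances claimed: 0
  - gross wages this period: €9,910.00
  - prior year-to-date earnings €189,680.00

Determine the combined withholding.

€2,274.46

Provincial Income Tax: taxable = €9,910.00
  €1,107.62 + 26.51% × (€9,910.00 − €8,200.00) = €1,107.62 + 26.51% × €1,710.00 = €1,560.94
Workforce Levy: 1.3% × €9,910.00 = €128.83
Medical Insurance Levy: YTD €189,680.00 ≥ cap €166,830.00 → €0.00
Transit Levy: 5.9% × €9,910.00 = €584.69
Total: €1,560.94 + €128.83 + €0.00 + €584.69 = €2,274.46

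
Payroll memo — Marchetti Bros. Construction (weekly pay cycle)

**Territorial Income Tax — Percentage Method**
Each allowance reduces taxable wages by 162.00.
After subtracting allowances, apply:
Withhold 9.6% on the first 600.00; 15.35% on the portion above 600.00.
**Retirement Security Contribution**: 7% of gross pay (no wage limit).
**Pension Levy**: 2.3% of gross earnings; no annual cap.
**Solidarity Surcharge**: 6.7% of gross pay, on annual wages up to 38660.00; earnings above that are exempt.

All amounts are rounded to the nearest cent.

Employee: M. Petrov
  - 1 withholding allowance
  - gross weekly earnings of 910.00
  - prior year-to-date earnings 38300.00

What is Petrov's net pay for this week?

Territorial Income Tax: taxable = 910.00 − 1×162.00 = 748.00
  57.60 + 15.35% × (748.00 − 600.00) = 57.60 + 15.35% × 148.00 = 80.32
Retirement Security Contribution: 7% × 910.00 = 63.70
Pension Levy: 2.3% × 910.00 = 20.93
Solidarity Surcharge: cap 38660.00 − YTD 38300.00 = 360.00 subject; 6.7% × 360.00 = 24.12
Total withheld: 80.32 + 63.70 + 20.93 + 24.12 = 189.07
Net pay: 910.00 − 189.07 = 720.93

720.93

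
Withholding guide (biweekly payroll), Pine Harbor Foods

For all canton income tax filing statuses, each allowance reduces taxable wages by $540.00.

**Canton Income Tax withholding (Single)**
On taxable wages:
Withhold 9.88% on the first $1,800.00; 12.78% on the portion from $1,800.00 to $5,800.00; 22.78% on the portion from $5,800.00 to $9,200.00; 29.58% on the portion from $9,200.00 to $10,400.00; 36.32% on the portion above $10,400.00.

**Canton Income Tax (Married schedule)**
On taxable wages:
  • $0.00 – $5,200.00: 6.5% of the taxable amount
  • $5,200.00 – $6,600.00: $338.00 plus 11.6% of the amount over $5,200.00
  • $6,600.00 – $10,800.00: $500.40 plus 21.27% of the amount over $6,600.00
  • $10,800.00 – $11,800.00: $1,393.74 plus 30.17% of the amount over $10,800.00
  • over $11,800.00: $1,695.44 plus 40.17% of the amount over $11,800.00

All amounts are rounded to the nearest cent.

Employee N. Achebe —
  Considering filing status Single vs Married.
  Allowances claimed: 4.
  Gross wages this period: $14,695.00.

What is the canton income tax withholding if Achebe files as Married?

$1,990.69

Canton Income Tax (Married): taxable = $14,695.00 − 4×$540.00 = $12,535.00
  $1,695.44 + 40.17% × ($12,535.00 − $11,800.00) = $1,695.44 + 40.17% × $735.00 = $1,990.69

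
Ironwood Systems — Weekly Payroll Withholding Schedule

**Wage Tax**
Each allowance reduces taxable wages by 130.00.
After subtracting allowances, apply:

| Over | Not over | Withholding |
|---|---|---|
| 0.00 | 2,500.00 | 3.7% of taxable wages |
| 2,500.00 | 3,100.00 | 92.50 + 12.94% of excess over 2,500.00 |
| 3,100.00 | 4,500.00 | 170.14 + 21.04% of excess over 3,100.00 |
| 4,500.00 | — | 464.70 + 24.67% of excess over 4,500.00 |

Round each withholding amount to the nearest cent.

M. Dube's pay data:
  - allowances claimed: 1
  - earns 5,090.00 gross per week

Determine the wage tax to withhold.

Wage Tax: taxable = 5,090.00 − 1×130.00 = 4,960.00
  464.70 + 24.67% × (4,960.00 − 4,500.00) = 464.70 + 24.67% × 460.00 = 578.18

578.18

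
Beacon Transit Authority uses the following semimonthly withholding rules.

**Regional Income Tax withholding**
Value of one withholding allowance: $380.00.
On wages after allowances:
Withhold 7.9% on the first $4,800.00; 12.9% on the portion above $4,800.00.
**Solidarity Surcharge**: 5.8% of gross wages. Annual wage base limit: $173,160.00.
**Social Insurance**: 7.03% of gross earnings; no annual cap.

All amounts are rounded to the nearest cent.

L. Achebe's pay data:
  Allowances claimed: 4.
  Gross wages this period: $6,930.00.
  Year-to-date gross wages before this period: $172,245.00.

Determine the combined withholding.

$998.14

Regional Income Tax: taxable = $6,930.00 − 4×$380.00 = $5,410.00
  $379.20 + 12.9% × ($5,410.00 − $4,800.00) = $379.20 + 12.9% × $610.00 = $457.89
Solidarity Surcharge: cap $173,160.00 − YTD $172,245.00 = $915.00 subject; 5.8% × $915.00 = $53.07
Social Insurance: 7.03% × $6,930.00 = $487.18
Total: $457.89 + $53.07 + $487.18 = $998.14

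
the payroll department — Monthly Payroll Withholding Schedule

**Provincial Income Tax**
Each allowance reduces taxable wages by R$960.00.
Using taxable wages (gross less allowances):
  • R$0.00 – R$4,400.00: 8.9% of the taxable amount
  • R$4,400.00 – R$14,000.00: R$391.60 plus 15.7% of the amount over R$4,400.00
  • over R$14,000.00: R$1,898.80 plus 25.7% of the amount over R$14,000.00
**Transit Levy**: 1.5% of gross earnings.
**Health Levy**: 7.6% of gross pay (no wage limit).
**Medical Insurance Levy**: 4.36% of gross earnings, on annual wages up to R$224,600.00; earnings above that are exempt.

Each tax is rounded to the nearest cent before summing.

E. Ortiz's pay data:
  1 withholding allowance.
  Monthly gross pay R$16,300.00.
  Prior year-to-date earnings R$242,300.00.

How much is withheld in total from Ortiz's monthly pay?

R$3,726.48

Provincial Income Tax: taxable = R$16,300.00 − 1×R$960.00 = R$15,340.00
  R$1,898.80 + 25.7% × (R$15,340.00 − R$14,000.00) = R$1,898.80 + 25.7% × R$1,340.00 = R$2,243.18
Transit Levy: 1.5% × R$16,300.00 = R$244.50
Health Levy: 7.6% × R$16,300.00 = R$1,238.80
Medical Insurance Levy: YTD R$242,300.00 ≥ cap R$224,600.00 → R$0.00
Total: R$2,243.18 + R$244.50 + R$1,238.80 + R$0.00 = R$3,726.48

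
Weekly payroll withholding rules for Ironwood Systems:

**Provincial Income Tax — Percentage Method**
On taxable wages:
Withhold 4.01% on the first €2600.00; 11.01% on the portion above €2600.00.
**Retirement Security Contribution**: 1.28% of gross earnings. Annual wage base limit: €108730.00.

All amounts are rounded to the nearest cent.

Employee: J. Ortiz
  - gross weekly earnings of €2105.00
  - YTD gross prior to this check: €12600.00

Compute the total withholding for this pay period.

Provincial Income Tax: taxable = €2105.00
  4.01% × €2105.00 = €84.41
Retirement Security Contribution: 1.28% × €2105.00 = €26.94
Total: €84.41 + €26.94 = €111.35

€111.35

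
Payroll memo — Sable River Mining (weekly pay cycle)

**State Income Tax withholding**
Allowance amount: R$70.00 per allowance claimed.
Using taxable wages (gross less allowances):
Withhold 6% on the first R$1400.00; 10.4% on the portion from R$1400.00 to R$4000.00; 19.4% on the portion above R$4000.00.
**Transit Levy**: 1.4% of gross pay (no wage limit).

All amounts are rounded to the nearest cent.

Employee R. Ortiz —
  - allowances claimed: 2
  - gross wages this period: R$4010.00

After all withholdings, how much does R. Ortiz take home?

State Income Tax: taxable = R$4010.00 − 2×R$70.00 = R$3870.00
  R$84.00 + 10.4% × (R$3870.00 − R$1400.00) = R$84.00 + 10.4% × R$2470.00 = R$340.88
Transit Levy: 1.4% × R$4010.00 = R$56.14
Total withheld: R$340.88 + R$56.14 = R$397.02
Net pay: R$4010.00 − R$397.02 = R$3612.98

R$3612.98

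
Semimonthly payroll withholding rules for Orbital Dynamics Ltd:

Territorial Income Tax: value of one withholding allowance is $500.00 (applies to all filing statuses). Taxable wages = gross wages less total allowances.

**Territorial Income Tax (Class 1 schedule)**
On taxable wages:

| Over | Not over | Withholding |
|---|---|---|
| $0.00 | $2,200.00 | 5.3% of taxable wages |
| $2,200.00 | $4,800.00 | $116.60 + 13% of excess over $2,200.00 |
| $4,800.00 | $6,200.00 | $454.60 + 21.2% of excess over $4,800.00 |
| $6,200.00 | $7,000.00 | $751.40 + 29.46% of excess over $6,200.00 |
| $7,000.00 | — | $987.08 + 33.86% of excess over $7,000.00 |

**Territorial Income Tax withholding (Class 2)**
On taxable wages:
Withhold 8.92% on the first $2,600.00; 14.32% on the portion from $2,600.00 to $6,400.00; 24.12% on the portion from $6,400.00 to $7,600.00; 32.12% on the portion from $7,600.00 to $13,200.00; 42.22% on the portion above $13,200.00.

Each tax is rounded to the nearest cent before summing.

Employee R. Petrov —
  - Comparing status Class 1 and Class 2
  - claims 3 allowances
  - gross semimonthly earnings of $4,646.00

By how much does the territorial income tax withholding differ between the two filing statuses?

$70.53

Territorial Income Tax (Class 1): taxable = $4,646.00 − 3×$500.00 = $3,146.00
  $116.60 + 13% × ($3,146.00 − $2,200.00) = $116.60 + 13% × $946.00 = $239.58
Territorial Income Tax (Class 2): taxable = $4,646.00 − 3×$500.00 = $3,146.00
  $231.92 + 14.32% × ($3,146.00 − $2,600.00) = $231.92 + 14.32% × $546.00 = $310.11
Difference: |$239.58 − $310.11| = $70.53 (higher under Class 2)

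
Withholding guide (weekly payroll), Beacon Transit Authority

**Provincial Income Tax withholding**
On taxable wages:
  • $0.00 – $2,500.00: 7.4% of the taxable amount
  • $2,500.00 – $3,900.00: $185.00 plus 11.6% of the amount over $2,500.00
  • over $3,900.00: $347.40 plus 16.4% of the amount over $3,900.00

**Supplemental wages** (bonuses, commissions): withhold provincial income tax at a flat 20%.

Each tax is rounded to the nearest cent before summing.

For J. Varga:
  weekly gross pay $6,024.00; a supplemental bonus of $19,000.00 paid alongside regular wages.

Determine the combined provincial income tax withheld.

Provincial Income Tax: taxable = $6,024.00
  $347.40 + 16.4% × ($6,024.00 − $3,900.00) = $347.40 + 16.4% × $2,124.00 = $695.74
Supplemental (20% flat on bonus): 20% × $19,000.00 = $3,800.00
Total provincial income tax: $695.74 + $3,800.00 = $4,495.74

$4,495.74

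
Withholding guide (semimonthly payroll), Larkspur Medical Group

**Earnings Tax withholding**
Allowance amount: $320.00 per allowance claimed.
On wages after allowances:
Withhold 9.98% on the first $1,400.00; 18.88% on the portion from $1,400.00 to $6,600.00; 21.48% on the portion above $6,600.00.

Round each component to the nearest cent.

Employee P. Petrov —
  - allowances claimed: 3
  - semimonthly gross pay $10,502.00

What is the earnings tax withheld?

$1,753.42

Earnings Tax: taxable = $10,502.00 − 3×$320.00 = $9,542.00
  $1,121.48 + 21.48% × ($9,542.00 − $6,600.00) = $1,121.48 + 21.48% × $2,942.00 = $1,753.42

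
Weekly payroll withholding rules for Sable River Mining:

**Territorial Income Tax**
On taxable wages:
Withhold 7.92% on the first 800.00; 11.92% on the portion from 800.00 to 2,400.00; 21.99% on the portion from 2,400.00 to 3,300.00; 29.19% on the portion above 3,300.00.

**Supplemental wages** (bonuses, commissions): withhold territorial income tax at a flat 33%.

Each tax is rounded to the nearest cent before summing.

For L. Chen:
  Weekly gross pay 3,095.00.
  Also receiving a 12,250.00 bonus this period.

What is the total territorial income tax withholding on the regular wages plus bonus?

4,449.41

Territorial Income Tax: taxable = 3,095.00
  254.08 + 21.99% × (3,095.00 − 2,400.00) = 254.08 + 21.99% × 695.00 = 406.91
Supplemental (33% flat on bonus): 33% × 12,250.00 = 4,042.50
Total territorial income tax: 406.91 + 4,042.50 = 4,449.41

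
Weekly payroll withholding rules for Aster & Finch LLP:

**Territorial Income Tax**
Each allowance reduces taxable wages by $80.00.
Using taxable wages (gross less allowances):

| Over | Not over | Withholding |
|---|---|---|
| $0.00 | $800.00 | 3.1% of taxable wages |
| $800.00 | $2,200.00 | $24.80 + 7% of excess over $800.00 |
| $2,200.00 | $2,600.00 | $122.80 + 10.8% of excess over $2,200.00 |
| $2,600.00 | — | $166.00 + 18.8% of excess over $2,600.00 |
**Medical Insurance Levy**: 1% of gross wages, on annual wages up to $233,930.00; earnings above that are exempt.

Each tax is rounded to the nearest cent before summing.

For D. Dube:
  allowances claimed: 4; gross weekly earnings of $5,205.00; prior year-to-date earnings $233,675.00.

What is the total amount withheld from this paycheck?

Territorial Income Tax: taxable = $5,205.00 − 4×$80.00 = $4,885.00
  $166.00 + 18.8% × ($4,885.00 − $2,600.00) = $166.00 + 18.8% × $2,285.00 = $595.58
Medical Insurance Levy: cap $233,930.00 − YTD $233,675.00 = $255.00 subject; 1% × $255.00 = $2.55
Total: $595.58 + $2.55 = $598.13

$598.13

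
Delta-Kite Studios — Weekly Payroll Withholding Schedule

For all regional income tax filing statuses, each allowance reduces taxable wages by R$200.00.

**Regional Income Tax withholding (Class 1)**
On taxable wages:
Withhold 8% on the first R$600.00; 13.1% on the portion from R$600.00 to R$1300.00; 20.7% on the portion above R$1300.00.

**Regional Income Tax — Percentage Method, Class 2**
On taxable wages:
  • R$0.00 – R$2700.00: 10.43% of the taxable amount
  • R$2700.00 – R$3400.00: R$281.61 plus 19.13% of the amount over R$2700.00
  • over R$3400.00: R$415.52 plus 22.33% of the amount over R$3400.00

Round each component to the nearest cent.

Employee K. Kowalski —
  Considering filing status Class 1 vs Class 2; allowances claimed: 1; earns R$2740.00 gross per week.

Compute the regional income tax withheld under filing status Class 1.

Regional Income Tax (Class 1): taxable = R$2740.00 − 1×R$200.00 = R$2540.00
  R$139.70 + 20.7% × (R$2540.00 − R$1300.00) = R$139.70 + 20.7% × R$1240.00 = R$396.38

R$396.38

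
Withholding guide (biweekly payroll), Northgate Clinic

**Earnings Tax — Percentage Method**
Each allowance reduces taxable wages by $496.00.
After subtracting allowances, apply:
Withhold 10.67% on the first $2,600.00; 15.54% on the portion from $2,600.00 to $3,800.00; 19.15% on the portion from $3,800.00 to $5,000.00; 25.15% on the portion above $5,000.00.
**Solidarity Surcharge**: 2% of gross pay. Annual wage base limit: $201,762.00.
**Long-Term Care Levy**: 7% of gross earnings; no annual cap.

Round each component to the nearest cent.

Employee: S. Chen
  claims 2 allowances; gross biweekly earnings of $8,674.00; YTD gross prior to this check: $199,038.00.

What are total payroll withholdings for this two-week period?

$2,029.88

Earnings Tax: taxable = $8,674.00 − 2×$496.00 = $7,682.00
  $693.70 + 25.15% × ($7,682.00 − $5,000.00) = $693.70 + 25.15% × $2,682.00 = $1,368.22
Solidarity Surcharge: cap $201,762.00 − YTD $199,038.00 = $2,724.00 subject; 2% × $2,724.00 = $54.48
Long-Term Care Levy: 7% × $8,674.00 = $607.18
Total: $1,368.22 + $54.48 + $607.18 = $2,029.88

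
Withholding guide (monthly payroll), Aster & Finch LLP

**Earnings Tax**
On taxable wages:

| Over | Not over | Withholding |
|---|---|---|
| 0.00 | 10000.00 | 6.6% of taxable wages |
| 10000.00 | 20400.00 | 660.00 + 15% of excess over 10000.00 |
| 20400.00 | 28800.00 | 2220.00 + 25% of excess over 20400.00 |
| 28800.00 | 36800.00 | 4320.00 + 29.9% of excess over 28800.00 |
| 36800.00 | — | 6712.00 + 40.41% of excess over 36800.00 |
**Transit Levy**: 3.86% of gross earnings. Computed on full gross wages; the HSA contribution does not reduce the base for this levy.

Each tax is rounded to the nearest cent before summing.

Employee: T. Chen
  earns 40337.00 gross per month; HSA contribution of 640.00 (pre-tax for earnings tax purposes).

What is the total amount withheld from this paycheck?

9439.69

Earnings Tax: taxable = 40337.00 − 640.00 = 39697.00
  6712.00 + 40.41% × (39697.00 − 36800.00) = 6712.00 + 40.41% × 2897.00 = 7882.68
Transit Levy: 3.86% × 40337.00 = 1557.01
Total: 7882.68 + 1557.01 = 9439.69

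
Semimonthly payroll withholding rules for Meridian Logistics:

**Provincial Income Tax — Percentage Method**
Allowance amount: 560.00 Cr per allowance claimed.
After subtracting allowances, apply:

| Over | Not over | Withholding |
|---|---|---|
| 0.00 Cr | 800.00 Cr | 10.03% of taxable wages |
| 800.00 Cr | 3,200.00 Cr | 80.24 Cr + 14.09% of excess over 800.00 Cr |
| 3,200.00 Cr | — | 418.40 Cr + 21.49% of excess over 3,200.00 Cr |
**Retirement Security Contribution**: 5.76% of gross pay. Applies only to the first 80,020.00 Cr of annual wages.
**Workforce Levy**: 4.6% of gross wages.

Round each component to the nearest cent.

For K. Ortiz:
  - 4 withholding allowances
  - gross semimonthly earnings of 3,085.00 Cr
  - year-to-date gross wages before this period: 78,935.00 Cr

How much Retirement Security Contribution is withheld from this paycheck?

62.50 Cr

Retirement Security Contribution: cap 80,020.00 Cr − YTD 78,935.00 Cr = 1,085.00 Cr subject; 5.76% × 1,085.00 Cr = 62.50 Cr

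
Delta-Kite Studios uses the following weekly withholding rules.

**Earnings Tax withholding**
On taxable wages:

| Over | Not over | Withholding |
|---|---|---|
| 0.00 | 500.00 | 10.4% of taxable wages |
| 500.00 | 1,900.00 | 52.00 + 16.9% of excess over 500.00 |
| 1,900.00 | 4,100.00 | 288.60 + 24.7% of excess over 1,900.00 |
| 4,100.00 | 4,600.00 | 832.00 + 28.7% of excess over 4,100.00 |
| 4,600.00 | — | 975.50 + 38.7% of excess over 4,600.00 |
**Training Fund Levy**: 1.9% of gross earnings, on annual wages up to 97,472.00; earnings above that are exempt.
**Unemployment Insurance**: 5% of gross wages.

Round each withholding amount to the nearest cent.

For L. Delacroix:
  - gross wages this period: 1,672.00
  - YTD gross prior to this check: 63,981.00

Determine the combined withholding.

Earnings Tax: taxable = 1,672.00
  52.00 + 16.9% × (1,672.00 − 500.00) = 52.00 + 16.9% × 1,172.00 = 250.07
Training Fund Levy: 1.9% × 1,672.00 = 31.77
Unemployment Insurance: 5% × 1,672.00 = 83.60
Total: 250.07 + 31.77 + 83.60 = 365.44

365.44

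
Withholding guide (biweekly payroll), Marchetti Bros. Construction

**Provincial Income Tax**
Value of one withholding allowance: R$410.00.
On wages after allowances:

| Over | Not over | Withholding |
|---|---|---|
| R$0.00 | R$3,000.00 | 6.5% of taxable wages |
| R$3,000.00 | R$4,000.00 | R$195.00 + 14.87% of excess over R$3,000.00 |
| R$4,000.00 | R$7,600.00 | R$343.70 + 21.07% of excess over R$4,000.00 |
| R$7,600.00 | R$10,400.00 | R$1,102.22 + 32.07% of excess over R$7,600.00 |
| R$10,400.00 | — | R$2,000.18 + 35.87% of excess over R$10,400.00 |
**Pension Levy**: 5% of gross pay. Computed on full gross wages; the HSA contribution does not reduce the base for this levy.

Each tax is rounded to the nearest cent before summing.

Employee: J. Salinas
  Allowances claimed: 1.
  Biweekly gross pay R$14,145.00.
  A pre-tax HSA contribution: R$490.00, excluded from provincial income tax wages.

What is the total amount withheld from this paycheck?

R$3,727.93

Provincial Income Tax: taxable = R$14,145.00 − R$490.00 − 1×R$410.00 = R$13,245.00
  R$2,000.18 + 35.87% × (R$13,245.00 − R$10,400.00) = R$2,000.18 + 35.87% × R$2,845.00 = R$3,020.68
Pension Levy: 5% × R$14,145.00 = R$707.25
Total: R$3,020.68 + R$707.25 = R$3,727.93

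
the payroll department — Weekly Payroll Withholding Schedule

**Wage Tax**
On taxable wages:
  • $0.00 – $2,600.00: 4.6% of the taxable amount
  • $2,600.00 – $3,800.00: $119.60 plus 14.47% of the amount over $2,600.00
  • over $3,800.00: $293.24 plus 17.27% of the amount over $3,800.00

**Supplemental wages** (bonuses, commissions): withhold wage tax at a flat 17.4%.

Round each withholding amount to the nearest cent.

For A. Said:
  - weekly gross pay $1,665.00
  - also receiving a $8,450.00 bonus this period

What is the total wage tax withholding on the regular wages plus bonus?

Wage Tax: taxable = $1,665.00
  4.6% × $1,665.00 = $76.59
Supplemental (17.4% flat on bonus): 17.4% × $8,450.00 = $1,470.30
Total wage tax: $76.59 + $1,470.30 = $1,546.89

$1,546.89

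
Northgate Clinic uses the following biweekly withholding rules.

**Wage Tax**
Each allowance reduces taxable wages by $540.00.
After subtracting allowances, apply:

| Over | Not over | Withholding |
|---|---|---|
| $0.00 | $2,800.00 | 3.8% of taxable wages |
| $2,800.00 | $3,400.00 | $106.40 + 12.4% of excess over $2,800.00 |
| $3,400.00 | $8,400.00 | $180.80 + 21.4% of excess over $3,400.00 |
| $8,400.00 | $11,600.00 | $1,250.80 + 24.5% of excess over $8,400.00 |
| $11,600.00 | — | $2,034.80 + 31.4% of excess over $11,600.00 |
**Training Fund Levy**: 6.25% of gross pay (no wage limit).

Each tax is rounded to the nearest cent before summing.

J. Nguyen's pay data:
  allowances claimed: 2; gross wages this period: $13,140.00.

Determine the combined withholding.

Wage Tax: taxable = $13,140.00 − 2×$540.00 = $12,060.00
  $2,034.80 + 31.4% × ($12,060.00 − $11,600.00) = $2,034.80 + 31.4% × $460.00 = $2,179.24
Training Fund Levy: 6.25% × $13,140.00 = $821.25
Total: $2,179.24 + $821.25 = $3,000.49

$3,000.49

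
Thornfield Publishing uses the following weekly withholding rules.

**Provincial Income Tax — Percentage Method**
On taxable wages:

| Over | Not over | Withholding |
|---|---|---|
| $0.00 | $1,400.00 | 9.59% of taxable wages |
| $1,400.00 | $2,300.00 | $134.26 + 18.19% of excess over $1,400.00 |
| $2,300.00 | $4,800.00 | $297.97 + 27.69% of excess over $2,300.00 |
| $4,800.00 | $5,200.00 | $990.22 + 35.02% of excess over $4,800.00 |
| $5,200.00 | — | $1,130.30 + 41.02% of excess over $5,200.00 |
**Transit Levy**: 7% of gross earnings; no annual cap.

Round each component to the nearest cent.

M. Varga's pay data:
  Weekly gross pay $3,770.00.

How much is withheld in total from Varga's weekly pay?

$968.91

Provincial Income Tax: taxable = $3,770.00
  $297.97 + 27.69% × ($3,770.00 − $2,300.00) = $297.97 + 27.69% × $1,470.00 = $705.01
Transit Levy: 7% × $3,770.00 = $263.90
Total: $705.01 + $263.90 = $968.91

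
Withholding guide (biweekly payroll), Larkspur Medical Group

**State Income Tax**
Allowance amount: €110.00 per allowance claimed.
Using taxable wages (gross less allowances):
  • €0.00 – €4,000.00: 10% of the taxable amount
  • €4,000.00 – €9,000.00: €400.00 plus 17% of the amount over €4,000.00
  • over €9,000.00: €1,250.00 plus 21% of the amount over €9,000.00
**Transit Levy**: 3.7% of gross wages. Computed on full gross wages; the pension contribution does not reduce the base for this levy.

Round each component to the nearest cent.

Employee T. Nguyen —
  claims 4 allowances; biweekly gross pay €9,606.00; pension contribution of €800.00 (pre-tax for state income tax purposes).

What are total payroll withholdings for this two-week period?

State Income Tax: taxable = €9,606.00 − €800.00 − 4×€110.00 = €8,366.00
  €400.00 + 17% × (€8,366.00 − €4,000.00) = €400.00 + 17% × €4,366.00 = €1,142.22
Transit Levy: 3.7% × €9,606.00 = €355.42
Total: €1,142.22 + €355.42 = €1,497.64

€1,497.64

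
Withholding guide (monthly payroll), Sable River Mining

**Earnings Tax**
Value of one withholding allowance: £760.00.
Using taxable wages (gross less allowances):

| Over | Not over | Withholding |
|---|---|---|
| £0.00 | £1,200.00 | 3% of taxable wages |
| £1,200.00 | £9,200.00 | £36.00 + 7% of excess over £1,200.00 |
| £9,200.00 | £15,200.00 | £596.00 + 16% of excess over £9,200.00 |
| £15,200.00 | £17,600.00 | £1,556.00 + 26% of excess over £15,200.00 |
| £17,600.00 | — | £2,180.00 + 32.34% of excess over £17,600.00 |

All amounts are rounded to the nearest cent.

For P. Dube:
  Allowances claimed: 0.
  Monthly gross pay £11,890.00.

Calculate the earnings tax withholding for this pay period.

Earnings Tax: taxable = £11,890.00
  £596.00 + 16% × (£11,890.00 − £9,200.00) = £596.00 + 16% × £2,690.00 = £1,026.40

£1,026.40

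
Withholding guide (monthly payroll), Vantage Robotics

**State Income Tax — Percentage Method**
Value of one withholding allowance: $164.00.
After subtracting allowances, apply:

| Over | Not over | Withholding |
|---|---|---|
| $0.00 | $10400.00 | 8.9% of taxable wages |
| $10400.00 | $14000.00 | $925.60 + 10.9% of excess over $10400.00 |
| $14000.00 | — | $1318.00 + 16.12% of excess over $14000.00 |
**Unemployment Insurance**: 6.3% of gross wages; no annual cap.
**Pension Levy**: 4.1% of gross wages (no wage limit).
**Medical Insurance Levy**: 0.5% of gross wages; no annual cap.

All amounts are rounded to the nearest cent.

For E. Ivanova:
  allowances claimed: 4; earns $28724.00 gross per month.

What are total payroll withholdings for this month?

$6716.67

State Income Tax: taxable = $28724.00 − 4×$164.00 = $28068.00
  $1318.00 + 16.12% × ($28068.00 − $14000.00) = $1318.00 + 16.12% × $14068.00 = $3585.76
Unemployment Insurance: 6.3% × $28724.00 = $1809.61
Pension Levy: 4.1% × $28724.00 = $1177.68
Medical Insurance Levy: 0.5% × $28724.00 = $143.62
Total: $3585.76 + $1809.61 + $1177.68 + $143.62 = $6716.67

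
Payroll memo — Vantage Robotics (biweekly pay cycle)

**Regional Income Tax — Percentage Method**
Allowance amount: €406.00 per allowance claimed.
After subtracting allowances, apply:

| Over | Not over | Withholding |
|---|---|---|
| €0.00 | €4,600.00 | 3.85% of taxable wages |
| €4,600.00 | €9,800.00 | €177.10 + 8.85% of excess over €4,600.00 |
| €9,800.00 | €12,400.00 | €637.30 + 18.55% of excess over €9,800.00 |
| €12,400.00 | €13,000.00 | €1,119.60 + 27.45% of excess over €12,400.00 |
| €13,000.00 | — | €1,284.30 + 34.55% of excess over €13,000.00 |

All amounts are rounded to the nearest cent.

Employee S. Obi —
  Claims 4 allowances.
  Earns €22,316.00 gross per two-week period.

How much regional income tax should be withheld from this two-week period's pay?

€3,941.89

Regional Income Tax: taxable = €22,316.00 − 4×€406.00 = €20,692.00
  €1,284.30 + 34.55% × (€20,692.00 − €13,000.00) = €1,284.30 + 34.55% × €7,692.00 = €3,941.89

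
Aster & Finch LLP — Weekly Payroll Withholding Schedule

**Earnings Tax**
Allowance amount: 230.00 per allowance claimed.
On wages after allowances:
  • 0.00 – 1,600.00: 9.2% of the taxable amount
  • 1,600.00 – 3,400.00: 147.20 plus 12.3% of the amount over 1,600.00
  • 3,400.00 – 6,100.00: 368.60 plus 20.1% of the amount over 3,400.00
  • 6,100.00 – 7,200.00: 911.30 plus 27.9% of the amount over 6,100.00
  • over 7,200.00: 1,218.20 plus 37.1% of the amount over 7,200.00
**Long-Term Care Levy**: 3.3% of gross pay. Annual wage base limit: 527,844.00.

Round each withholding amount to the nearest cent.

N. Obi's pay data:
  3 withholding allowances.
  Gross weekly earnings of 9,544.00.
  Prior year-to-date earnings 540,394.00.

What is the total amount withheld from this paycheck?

Earnings Tax: taxable = 9,544.00 − 3×230.00 = 8,854.00
  1,218.20 + 37.1% × (8,854.00 − 7,200.00) = 1,218.20 + 37.1% × 1,654.00 = 1,831.83
Long-Term Care Levy: YTD 540,394.00 ≥ cap 527,844.00 → 0.00
Total: 1,831.83 + 0.00 = 1,831.83

1,831.83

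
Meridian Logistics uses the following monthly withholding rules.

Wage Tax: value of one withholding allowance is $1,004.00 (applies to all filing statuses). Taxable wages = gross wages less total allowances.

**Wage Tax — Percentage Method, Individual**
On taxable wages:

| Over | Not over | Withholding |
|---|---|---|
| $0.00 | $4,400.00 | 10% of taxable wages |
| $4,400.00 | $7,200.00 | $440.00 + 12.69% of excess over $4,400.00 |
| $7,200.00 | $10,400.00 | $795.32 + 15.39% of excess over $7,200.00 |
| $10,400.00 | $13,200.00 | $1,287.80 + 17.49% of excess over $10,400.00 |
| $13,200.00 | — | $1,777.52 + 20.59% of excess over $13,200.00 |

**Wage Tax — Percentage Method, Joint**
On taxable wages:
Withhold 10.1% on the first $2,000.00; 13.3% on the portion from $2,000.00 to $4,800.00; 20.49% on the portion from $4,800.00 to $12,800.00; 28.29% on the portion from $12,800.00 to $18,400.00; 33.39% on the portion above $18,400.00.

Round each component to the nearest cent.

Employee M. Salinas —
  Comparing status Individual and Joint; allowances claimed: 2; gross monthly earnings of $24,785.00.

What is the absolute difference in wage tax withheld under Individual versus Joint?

$1,509.90

Wage Tax (Individual): taxable = $24,785.00 − 2×$1,004.00 = $22,777.00
  $1,777.52 + 20.59% × ($22,777.00 − $13,200.00) = $1,777.52 + 20.59% × $9,577.00 = $3,749.42
Wage Tax (Joint): taxable = $24,785.00 − 2×$1,004.00 = $22,777.00
  $3,797.84 + 33.39% × ($22,777.00 − $18,400.00) = $3,797.84 + 33.39% × $4,377.00 = $5,259.32
Difference: |$3,749.42 − $5,259.32| = $1,509.90 (higher under Joint)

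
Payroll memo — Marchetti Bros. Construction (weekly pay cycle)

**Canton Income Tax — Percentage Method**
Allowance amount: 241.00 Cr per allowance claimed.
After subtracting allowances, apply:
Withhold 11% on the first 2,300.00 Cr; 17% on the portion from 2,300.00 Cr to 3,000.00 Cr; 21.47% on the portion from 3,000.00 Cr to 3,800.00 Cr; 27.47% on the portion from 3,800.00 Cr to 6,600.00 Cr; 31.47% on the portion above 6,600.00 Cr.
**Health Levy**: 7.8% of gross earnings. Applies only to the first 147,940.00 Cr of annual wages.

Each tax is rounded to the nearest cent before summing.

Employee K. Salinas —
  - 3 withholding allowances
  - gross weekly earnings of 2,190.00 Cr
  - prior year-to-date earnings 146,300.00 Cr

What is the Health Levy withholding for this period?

Health Levy: cap 147,940.00 Cr − YTD 146,300.00 Cr = 1,640.00 Cr subject; 7.8% × 1,640.00 Cr = 127.92 Cr

127.92 Cr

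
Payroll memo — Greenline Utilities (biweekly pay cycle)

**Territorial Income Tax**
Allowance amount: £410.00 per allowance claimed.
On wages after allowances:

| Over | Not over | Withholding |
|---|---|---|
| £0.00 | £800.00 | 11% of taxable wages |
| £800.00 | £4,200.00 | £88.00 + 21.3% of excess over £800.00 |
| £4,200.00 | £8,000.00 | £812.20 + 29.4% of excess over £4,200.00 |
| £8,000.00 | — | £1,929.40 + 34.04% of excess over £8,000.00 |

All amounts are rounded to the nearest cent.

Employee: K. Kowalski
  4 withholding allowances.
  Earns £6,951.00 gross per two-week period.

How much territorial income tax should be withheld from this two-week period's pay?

£1,138.83

Territorial Income Tax: taxable = £6,951.00 − 4×£410.00 = £5,311.00
  £812.20 + 29.4% × (£5,311.00 − £4,200.00) = £812.20 + 29.4% × £1,111.00 = £1,138.83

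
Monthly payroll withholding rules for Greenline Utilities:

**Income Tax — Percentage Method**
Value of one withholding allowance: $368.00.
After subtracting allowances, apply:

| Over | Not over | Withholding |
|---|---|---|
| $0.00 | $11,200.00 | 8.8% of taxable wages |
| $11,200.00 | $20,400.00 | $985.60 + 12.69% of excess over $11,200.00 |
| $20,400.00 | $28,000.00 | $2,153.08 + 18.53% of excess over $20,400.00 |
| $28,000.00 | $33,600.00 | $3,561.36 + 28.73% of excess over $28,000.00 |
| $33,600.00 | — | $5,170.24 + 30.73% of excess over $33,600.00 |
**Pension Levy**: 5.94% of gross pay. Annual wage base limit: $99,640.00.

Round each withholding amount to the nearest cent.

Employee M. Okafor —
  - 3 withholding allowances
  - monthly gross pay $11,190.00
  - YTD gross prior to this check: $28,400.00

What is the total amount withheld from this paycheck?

Income Tax: taxable = $11,190.00 − 3×$368.00 = $10,086.00
  8.8% × $10,086.00 = $887.57
Pension Levy: 5.94% × $11,190.00 = $664.69
Total: $887.57 + $664.69 = $1,552.26

$1,552.26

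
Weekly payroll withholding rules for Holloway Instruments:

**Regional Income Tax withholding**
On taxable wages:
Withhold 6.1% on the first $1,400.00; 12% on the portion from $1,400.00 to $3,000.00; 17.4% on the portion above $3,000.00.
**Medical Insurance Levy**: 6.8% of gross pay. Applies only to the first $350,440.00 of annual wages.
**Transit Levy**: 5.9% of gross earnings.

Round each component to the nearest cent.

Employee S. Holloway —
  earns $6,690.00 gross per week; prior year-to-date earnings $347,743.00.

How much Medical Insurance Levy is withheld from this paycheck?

Medical Insurance Levy: cap $350,440.00 − YTD $347,743.00 = $2,697.00 subject; 6.8% × $2,697.00 = $183.40

$183.40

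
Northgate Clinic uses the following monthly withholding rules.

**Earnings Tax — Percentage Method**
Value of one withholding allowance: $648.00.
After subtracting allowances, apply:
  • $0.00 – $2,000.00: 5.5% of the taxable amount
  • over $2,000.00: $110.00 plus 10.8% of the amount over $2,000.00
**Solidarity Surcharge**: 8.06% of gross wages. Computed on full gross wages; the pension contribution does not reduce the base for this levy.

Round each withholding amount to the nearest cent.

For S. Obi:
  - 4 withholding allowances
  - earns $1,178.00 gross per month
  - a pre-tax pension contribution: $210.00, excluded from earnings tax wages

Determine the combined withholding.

Earnings Tax: taxable = $1,178.00 − $210.00 − 4×$648.00 = $-1,624.00
  Taxable ≤ 0 → $0.00
Solidarity Surcharge: 8.06% × $1,178.00 = $94.95
Total: $0.00 + $94.95 = $94.95

$94.95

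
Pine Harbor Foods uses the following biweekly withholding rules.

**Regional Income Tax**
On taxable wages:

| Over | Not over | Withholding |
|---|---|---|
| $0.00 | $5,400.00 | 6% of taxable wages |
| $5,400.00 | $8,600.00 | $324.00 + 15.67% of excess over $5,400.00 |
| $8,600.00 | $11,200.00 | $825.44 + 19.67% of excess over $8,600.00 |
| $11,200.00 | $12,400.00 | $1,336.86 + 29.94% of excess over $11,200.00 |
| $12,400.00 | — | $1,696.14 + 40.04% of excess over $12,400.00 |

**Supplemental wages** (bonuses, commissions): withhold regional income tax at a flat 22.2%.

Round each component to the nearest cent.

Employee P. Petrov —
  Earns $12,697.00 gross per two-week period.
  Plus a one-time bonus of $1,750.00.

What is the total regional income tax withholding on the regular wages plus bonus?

$2,203.56

Regional Income Tax: taxable = $12,697.00
  $1,696.14 + 40.04% × ($12,697.00 − $12,400.00) = $1,696.14 + 40.04% × $297.00 = $1,815.06
Supplemental (22.2% flat on bonus): 22.2% × $1,750.00 = $388.50
Total regional income tax: $1,815.06 + $388.50 = $2,203.56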